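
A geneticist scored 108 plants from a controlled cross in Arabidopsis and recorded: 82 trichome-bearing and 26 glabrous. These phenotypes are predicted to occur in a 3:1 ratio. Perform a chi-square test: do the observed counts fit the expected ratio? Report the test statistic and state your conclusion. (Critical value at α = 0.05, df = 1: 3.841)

0.049; consistent

Under the 3:1 hypothesis (Σ ratio = 4, N = 108):
  trichome-bearing: 108 × 3/4 = 81
  glabrous: 108 × 1/4 = 27
χ² = Σ (O − E)² / E
  trichome-bearing: (82 − 81)² / 81 = 0.0123
  glabrous: (26 − 27)² / 27 = 0.0370
χ² = 0.0123 + 0.0370 = 0.0493 ≈ 0.049
Degrees of freedom = 2 − 1 = 1; critical value at α = 0.05 is 3.841.
Since 0.049 < 3.841, we fail to reject the null hypothesis — the data are consistent with the 3:1 ratio.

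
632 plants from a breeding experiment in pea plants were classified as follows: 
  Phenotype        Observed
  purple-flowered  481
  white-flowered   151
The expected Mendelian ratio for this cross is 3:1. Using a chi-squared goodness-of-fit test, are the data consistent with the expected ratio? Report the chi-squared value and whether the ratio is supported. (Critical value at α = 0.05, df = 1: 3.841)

The 3:1 ratio has 4 parts, so with N = 632 the expected counts are:
  purple-flowered: 632 × 3/4 = 474
  white-flowered: 632 × 1/4 = 158
χ² = Σ (O − E)² / E
  purple-flowered: (481 − 474)² / 474 = 0.1034
  white-flowered: (151 − 158)² / 158 = 0.3101
χ² = 0.1034 + 0.3101 = 0.4135 ≈ 0.414
Degrees of freedom = 2 − 1 = 1; critical value at α = 0.05 is 3.841.
Since 0.414 < 3.841, we fail to reject the null hypothesis — the data are consistent with the 3:1 ratio.

0.414; consistent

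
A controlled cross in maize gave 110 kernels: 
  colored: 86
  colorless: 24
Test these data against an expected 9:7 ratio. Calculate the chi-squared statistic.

21.500

Under the 9:7 hypothesis (Σ ratio = 16, N = 110):
  colored: 110 × 9/16 = 61.875
  colorless: 110 × 7/16 = 48.125
χ² = Σ (O − E)² / E
  colored: (86 − 61.875)² / 61.875 = 9.4063
  colorless: (24 − 48.125)² / 48.125 = 12.0938
χ² = 9.4063 + 12.0938 = 21.5001 ≈ 21.500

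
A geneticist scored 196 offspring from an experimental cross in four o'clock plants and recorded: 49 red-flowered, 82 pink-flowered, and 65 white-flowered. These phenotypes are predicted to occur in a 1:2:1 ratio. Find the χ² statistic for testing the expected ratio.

7.837

Under the 1:2:1 hypothesis (Σ ratio = 4, N = 196):
  red-flowered: 196 × 1/4 = 49
  pink-flowered: 196 × 2/4 = 98
  white-flowered: 196 × 1/4 = 49
χ² = Σ (O − E)² / E
  red-flowered: (49 − 49)² / 49 = 0.0000
  pink-flowered: (82 − 98)² / 98 = 2.6122
  white-flowered: (65 − 49)² / 49 = 5.2245
χ² = 0.0000 + 2.6122 + 5.2245 = 7.8367 ≈ 7.837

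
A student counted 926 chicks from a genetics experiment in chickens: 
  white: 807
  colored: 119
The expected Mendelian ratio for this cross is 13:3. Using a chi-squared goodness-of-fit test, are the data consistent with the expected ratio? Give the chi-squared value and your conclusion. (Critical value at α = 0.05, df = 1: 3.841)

Expected counts for N = 926 under a 13:3 ratio (total parts = 16):
  white: 926 × 13/16 = 752.375
  colored: 926 × 3/16 = 173.625
χ² = Σ (O − E)² / E
  white: (807 − 752.375)² / 752.375 = 3.9660
  colored: (119 − 173.625)² / 173.625 = 17.1858
χ² = 3.9660 + 17.1858 = 21.1518 ≈ 21.152
Degrees of freedom = 2 − 1 = 1; critical value at α = 0.05 is 3.841.
Since 21.152 > 3.841, we reject the null hypothesis — the data do not fit the 13:3 ratio.

21.152; not consistent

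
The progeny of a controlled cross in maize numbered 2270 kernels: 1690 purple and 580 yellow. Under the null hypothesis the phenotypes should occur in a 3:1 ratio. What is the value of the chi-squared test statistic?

0.367

The 3:1 ratio has 4 parts, so with N = 2270 the expected counts are:
  purple: 2270 × 3/4 = 1702.5
  yellow: 2270 × 1/4 = 567.5
χ² = Σ (O − E)² / E
  purple: (1690 − 1702.5)² / 1702.5 = 0.0918
  yellow: (580 − 567.5)² / 567.5 = 0.2753
χ² = 0.0918 + 0.2753 = 0.3671 ≈ 0.367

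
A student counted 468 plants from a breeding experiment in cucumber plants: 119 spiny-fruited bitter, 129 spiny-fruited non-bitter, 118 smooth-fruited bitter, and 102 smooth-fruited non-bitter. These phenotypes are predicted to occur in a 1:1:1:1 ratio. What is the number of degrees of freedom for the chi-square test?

3

A goodness-of-fit test with 4 phenotype classes has df = 4 − 1 = 3.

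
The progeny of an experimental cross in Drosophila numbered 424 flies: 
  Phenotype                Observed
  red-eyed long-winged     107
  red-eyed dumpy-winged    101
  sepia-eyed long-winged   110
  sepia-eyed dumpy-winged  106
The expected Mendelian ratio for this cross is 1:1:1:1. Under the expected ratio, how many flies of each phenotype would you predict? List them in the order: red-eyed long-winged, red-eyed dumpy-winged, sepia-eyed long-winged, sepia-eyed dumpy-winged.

106, 106, 106, 106

Total ratio parts = 4. Expected numbers out of 424:
  red-eyed long-winged: 424 × 1/4 = 106
  red-eyed dumpy-winged: 424 × 1/4 = 106
  sepia-eyed long-winged: 424 × 1/4 = 106
  sepia-eyed dumpy-winged: 424 × 1/4 = 106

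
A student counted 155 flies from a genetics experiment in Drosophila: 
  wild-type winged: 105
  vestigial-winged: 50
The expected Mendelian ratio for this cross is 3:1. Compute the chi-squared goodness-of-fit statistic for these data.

The 3:1 ratio has 4 parts, so with N = 155 the expected counts are:
  wild-type winged: 155 × 3/4 = 116.25
  vestigial-winged: 155 × 1/4 = 38.75
χ² = Σ (O − E)² / E
  wild-type winged: (105 − 116.25)² / 116.25 = 1.0887
  vestigial-winged: (50 − 38.75)² / 38.75 = 3.2661
χ² = 1.0887 + 3.2661 = 4.3548 ≈ 4.355

4.355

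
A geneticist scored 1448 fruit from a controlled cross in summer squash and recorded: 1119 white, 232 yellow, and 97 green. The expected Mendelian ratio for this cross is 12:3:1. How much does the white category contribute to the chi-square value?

The 12:3:1 ratio has 16 parts, so with N = 1448 the expected counts are:
  white: 1448 × 12/16 = 1086
  yellow: 1448 × 3/16 = 271.5
  green: 1448 × 1/16 = 90.5
Contribution of white: (1119 − 1086)² / 1086 = 1.0028

1.003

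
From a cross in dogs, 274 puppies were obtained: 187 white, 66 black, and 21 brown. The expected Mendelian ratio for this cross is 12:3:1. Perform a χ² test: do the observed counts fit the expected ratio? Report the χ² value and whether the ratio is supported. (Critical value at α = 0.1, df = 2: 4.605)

Under the 12:3:1 hypothesis (Σ ratio = 16, N = 274):
  white: 274 × 12/16 = 205.5
  black: 274 × 3/16 = 51.375
  brown: 274 × 1/16 = 17.125
χ² = Σ (O − E)² / E
  white: (187 − 205.5)² / 205.5 = 1.6655
  black: (66 − 51.375)² / 51.375 = 4.1633
  brown: (21 − 17.125)² / 17.125 = 0.8768
χ² = 1.6655 + 4.1633 + 0.8768 = 6.7056 ≈ 6.706
Degrees of freedom = 3 − 1 = 2; critical value at α = 0.1 is 4.605.
Since 6.706 > 4.605, we reject the null hypothesis — the data do not fit the 12:3:1 ratio.

6.706; not consistent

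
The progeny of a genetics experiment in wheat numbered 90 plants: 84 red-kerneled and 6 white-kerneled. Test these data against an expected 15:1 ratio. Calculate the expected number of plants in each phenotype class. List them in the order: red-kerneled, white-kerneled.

84.375, 5.625

Expected counts for N = 90 under a 15:1 ratio (total parts = 16):
  red-kerneled: 90 × 15/16 = 84.375
  white-kerneled: 90 × 1/16 = 5.625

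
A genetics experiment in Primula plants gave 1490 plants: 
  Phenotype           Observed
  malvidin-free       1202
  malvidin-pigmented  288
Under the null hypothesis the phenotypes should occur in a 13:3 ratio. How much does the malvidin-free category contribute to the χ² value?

Expected counts for N = 1490 under a 13:3 ratio (total parts = 16):
  malvidin-free: 1490 × 13/16 = 1210.625
  malvidin-pigmented: 1490 × 3/16 = 279.375
Contribution of malvidin-free: (1202 − 1210.625)² / 1210.625 = 0.0614

0.061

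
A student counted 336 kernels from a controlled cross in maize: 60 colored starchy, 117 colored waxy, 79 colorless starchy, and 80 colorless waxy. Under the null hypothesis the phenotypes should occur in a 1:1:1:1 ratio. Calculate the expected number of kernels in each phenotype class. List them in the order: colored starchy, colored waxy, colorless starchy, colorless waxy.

Expected counts for N = 336 under a 1:1:1:1 ratio (total parts = 4):
  colored starchy: 336 × 1/4 = 84
  colored waxy: 336 × 1/4 = 84
  colorless starchy: 336 × 1/4 = 84
  colorless waxy: 336 × 1/4 = 84

84, 84, 84, 84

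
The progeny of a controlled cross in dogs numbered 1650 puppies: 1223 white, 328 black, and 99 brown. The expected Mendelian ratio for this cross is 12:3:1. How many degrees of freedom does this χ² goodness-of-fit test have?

A goodness-of-fit test with 3 phenotype classes has df = 3 − 1 = 2.

2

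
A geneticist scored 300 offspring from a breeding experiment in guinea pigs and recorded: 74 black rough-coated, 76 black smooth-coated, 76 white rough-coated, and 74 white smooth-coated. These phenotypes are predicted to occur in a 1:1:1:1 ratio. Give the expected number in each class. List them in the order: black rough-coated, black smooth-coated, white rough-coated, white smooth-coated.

Total ratio parts = 4. Expected numbers out of 300:
  black rough-coated: 300 × 1/4 = 75
  black smooth-coated: 300 × 1/4 = 75
  white rough-coated: 300 × 1/4 = 75
  white smooth-coated: 300 × 1/4 = 75

75, 75, 75, 75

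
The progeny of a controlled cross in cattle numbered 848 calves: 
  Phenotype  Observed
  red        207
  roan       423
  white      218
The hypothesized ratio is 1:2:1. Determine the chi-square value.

0.290

Expected counts for N = 848 under a 1:2:1 ratio (total parts = 4):
  red: 848 × 1/4 = 212
  roan: 848 × 2/4 = 424
  white: 848 × 1/4 = 212
χ² = Σ (O − E)² / E
  red: (207 − 212)² / 212 = 0.1179
  roan: (423 − 424)² / 424 = 0.0024
  white: (218 − 212)² / 212 = 0.1698
χ² = 0.1179 + 0.0024 + 0.1698 = 0.2901 ≈ 0.290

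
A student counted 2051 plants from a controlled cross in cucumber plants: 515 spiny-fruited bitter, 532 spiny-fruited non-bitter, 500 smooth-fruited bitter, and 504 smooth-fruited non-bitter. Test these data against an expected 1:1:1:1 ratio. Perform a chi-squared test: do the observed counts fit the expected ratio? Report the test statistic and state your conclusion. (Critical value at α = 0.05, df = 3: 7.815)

Under the 1:1:1:1 hypothesis (Σ ratio = 4, N = 2051):
  spiny-fruited bitter: 2051 × 1/4 = 512.75
  spiny-fruited non-bitter: 2051 × 1/4 = 512.75
  smooth-fruited bitter: 2051 × 1/4 = 512.75
  smooth-fruited non-bitter: 2051 × 1/4 = 512.75
χ² = Σ (O − E)² / E
  spiny-fruited bitter: (515 − 512.75)² / 512.75 = 0.0099
  spiny-fruited non-bitter: (532 − 512.75)² / 512.75 = 0.7227
  smooth-fruited bitter: (500 − 512.75)² / 512.75 = 0.3170
  smooth-fruited non-bitter: (504 − 512.75)² / 512.75 = 0.1493
χ² = 0.0099 + 0.7227 + 0.3170 + 0.1493 = 1.1989 ≈ 1.199
Degrees of freedom = 4 − 1 = 3; critical value at α = 0.05 is 7.815.
Since 1.199 < 7.815, we fail to reject the null hypothesis — the data are consistent with the 1:1:1:1 ratio.

1.199; consistent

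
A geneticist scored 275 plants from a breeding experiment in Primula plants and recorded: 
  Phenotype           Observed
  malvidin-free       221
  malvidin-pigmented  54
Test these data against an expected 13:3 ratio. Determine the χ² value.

0.142

Total ratio parts = 16. Expected numbers out of 275:
  malvidin-free: 275 × 13/16 = 223.4375
  malvidin-pigmented: 275 × 3/16 = 51.5625
χ² = Σ (O − E)² / E
  malvidin-free: (221 − 223.4375)² / 223.4375 = 0.0266
  malvidin-pigmented: (54 − 51.5625)² / 51.5625 = 0.1152
χ² = 0.0266 + 0.1152 = 0.1418 ≈ 0.142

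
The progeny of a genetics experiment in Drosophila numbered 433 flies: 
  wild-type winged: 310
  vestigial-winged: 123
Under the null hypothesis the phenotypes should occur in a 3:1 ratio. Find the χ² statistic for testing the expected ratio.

2.680

Expected counts for N = 433 under a 3:1 ratio (total parts = 4):
  wild-type winged: 433 × 3/4 = 324.75
  vestigial-winged: 433 × 1/4 = 108.25
χ² = Σ (O − E)² / E
  wild-type winged: (310 − 324.75)² / 324.75 = 0.6699
  vestigial-winged: (123 − 108.25)² / 108.25 = 2.0098
χ² = 0.6699 + 2.0098 = 2.6797 ≈ 2.680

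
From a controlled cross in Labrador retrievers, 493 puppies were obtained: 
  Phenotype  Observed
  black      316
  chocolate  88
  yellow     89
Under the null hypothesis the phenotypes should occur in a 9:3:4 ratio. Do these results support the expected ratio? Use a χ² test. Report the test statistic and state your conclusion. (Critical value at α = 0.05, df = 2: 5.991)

Total ratio parts = 16. Expected numbers out of 493:
  black: 493 × 9/16 = 277.3125
  chocolate: 493 × 3/16 = 92.4375
  yellow: 493 × 4/16 = 123.25
χ² = Σ (O − E)² / E
  black: (316 − 277.3125)² / 277.3125 = 5.3972
  chocolate: (88 − 92.4375)² / 92.4375 = 0.2130
  yellow: (89 − 123.25)² / 123.25 = 9.5177
χ² = 5.3972 + 0.2130 + 9.5177 = 15.1279 ≈ 15.128
Degrees of freedom = 3 − 1 = 2; critical value at α = 0.05 is 5.991.
Since 15.128 > 5.991, we reject the null hypothesis — the data do not fit the 9:3:4 ratio.

15.128; not consistent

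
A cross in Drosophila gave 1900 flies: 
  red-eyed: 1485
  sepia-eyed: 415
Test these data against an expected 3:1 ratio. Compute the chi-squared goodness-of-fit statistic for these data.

Under the 3:1 hypothesis (Σ ratio = 4, N = 1900):
  red-eyed: 1900 × 3/4 = 1425
  sepia-eyed: 1900 × 1/4 = 475
χ² = Σ (O − E)² / E
  red-eyed: (1485 − 1425)² / 1425 = 2.5263
  sepia-eyed: (415 − 475)² / 475 = 7.5789
χ² = 2.5263 + 7.5789 = 10.1052 ≈ 10.105

10.105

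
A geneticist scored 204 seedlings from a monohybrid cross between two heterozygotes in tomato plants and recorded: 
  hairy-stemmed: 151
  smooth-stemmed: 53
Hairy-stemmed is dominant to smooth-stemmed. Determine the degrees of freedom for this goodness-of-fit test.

1

For a monohybrid cross between heterozygotes with complete dominance, the expected phenotypic ratio is 3:1.
A goodness-of-fit test with 2 phenotype classes has df = 2 − 1 = 1.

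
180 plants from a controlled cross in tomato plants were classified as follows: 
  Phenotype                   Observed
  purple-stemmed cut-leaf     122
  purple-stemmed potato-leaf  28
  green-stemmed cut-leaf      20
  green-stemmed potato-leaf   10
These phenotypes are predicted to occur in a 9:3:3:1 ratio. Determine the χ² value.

10.973

The 9:3:3:1 ratio has 16 parts, so with N = 180 the expected counts are:
  purple-stemmed cut-leaf: 180 × 9/16 = 101.25
  purple-stemmed potato-leaf: 180 × 3/16 = 33.75
  green-stemmed cut-leaf: 180 × 3/16 = 33.75
  green-stemmed potato-leaf: 180 × 1/16 = 11.25
χ² = Σ (O − E)² / E
  purple-stemmed cut-leaf: (122 − 101.25)² / 101.25 = 4.2525
  purple-stemmed potato-leaf: (28 − 33.75)² / 33.75 = 0.9796
  green-stemmed cut-leaf: (20 − 33.75)² / 33.75 = 5.6019
  green-stemmed potato-leaf: (10 − 11.25)² / 11.25 = 0.1389
χ² = 4.2525 + 0.9796 + 5.6019 + 0.1389 = 10.9729 ≈ 10.973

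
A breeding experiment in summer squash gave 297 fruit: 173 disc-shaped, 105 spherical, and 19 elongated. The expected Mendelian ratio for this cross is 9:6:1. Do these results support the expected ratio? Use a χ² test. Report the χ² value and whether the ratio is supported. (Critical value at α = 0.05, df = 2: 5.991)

Expected counts for N = 297 under a 9:6:1 ratio (total parts = 16):
  disc-shaped: 297 × 9/16 = 167.0625
  spherical: 297 × 6/16 = 111.375
  elongated: 297 × 1/16 = 18.5625
χ² = Σ (O − E)² / E
  disc-shaped: (173 − 167.0625)² / 167.0625 = 0.2110
  spherical: (105 − 111.375)² / 111.375 = 0.3649
  elongated: (19 − 18.5625)² / 18.5625 = 0.0103
χ² = 0.2110 + 0.3649 + 0.0103 = 0.5862 ≈ 0.586
Degrees of freedom = 3 − 1 = 2; critical value at α = 0.05 is 5.991.
Since 0.586 < 5.991, we fail to reject the null hypothesis — the data are consistent with the 9:6:1 ratio.

0.586; consistent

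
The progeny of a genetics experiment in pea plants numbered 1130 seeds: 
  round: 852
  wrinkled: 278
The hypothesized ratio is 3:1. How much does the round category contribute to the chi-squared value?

Expected counts for N = 1130 under a 3:1 ratio (total parts = 4):
  round: 1130 × 3/4 = 847.5
  wrinkled: 1130 × 1/4 = 282.5
Contribution of round: (852 − 847.5)² / 847.5 = 0.0239

0.024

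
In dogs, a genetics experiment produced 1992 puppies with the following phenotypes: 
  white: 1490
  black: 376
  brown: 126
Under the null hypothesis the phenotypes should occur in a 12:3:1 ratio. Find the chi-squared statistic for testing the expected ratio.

Expected counts for N = 1992 under a 12:3:1 ratio (total parts = 16):
  white: 1992 × 12/16 = 1494
  black: 1992 × 3/16 = 373.5
  brown: 1992 × 1/16 = 124.5
χ² = Σ (O − E)² / E
  white: (1490 − 1494)² / 1494 = 0.0107
  black: (376 − 373.5)² / 373.5 = 0.0167
  brown: (126 − 124.5)² / 124.5 = 0.0181
χ² = 0.0107 + 0.0167 + 0.0181 = 0.0455 ≈ 0.046

0.046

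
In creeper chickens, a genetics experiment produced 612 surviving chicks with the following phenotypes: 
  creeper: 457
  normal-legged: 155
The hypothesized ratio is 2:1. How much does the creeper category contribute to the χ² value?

The 2:1 ratio has 3 parts, so with N = 612 the expected counts are:
  creeper: 612 × 2/3 = 408
  normal-legged: 612 × 1/3 = 204
Contribution of creeper: (457 − 408)² / 408 = 5.8848

5.885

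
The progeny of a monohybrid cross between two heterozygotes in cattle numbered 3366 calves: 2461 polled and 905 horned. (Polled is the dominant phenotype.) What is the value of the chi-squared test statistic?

For a monohybrid cross between heterozygotes with complete dominance, the expected phenotypic ratio is 3:1.
Total ratio parts = 4. Expected numbers out of 3366:
  polled: 3366 × 3/4 = 2524.5
  horned: 3366 × 1/4 = 841.5
χ² = Σ (O − E)² / E
  polled: (2461 − 2524.5)² / 2524.5 = 1.5972
  horned: (905 − 841.5)² / 841.5 = 4.7917
χ² = 1.5972 + 4.7917 = 6.3889 ≈ 6.389

6.389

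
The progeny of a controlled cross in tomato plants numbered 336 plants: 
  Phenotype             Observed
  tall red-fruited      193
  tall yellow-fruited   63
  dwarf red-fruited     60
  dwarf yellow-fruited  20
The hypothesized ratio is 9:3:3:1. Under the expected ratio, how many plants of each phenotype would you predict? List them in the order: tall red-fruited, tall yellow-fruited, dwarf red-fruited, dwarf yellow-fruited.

189, 63, 63, 21

Under the 9:3:3:1 hypothesis (Σ ratio = 16, N = 336):
  tall red-fruited: 336 × 9/16 = 189
  tall yellow-fruited: 336 × 3/16 = 63
  dwarf red-fruited: 336 × 3/16 = 63
  dwarf yellow-fruited: 336 × 1/16 = 21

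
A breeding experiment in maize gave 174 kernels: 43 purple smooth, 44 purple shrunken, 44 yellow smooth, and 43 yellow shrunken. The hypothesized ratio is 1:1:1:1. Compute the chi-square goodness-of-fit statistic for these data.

0.023

The 1:1:1:1 ratio has 4 parts, so with N = 174 the expected counts are:
  purple smooth: 174 × 1/4 = 43.5
  purple shrunken: 174 × 1/4 = 43.5
  yellow smooth: 174 × 1/4 = 43.5
  yellow shrunken: 174 × 1/4 = 43.5
χ² = Σ (O − E)² / E
  purple smooth: (43 − 43.5)² / 43.5 = 0.0057
  purple shrunken: (44 − 43.5)² / 43.5 = 0.0057
  yellow smooth: (44 − 43.5)² / 43.5 = 0.0057
  yellow shrunken: (43 − 43.5)² / 43.5 = 0.0057
χ² = 0.0057 + 0.0057 + 0.0057 + 0.0057 = 0.0228 ≈ 0.023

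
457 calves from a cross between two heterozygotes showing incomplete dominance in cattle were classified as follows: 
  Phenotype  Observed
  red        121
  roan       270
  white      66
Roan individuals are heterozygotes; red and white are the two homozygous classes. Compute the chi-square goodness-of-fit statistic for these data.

28.313

With incomplete dominance, a heterozygote × heterozygote cross gives a 1:2:1 phenotypic ratio.
The 1:2:1 ratio has 4 parts, so with N = 457 the expected counts are:
  red: 457 × 1/4 = 114.25
  roan: 457 × 2/4 = 228.5
  white: 457 × 1/4 = 114.25
χ² = Σ (O − E)² / E
  red: (121 − 114.25)² / 114.25 = 0.3988
  roan: (270 − 228.5)² / 228.5 = 7.5372
  white: (66 − 114.25)² / 114.25 = 20.3769
χ² = 0.3988 + 7.5372 + 20.3769 = 28.3129 ≈ 28.313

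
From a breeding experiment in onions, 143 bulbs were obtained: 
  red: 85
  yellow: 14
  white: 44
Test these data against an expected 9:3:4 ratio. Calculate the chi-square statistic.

8.285

Under the 9:3:4 hypothesis (Σ ratio = 16, N = 143):
  red: 143 × 9/16 = 80.4375
  yellow: 143 × 3/16 = 26.8125
  white: 143 × 4/16 = 35.75
χ² = Σ (O − E)² / E
  red: (85 − 80.4375)² / 80.4375 = 0.2588
  yellow: (14 − 26.8125)² / 26.8125 = 6.1225
  white: (44 − 35.75)² / 35.75 = 1.9038
χ² = 0.2588 + 6.1225 + 1.9038 = 8.2851 ≈ 8.285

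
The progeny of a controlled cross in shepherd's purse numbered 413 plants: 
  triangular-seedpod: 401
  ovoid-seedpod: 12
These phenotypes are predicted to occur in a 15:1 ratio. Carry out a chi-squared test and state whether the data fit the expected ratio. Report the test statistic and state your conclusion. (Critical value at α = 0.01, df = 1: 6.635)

7.884; not consistent

Total ratio parts = 16. Expected numbers out of 413:
  triangular-seedpod: 413 × 15/16 = 387.1875
  ovoid-seedpod: 413 × 1/16 = 25.8125
χ² = Σ (O − E)² / E
  triangular-seedpod: (401 − 387.1875)² / 387.1875 = 0.4927
  ovoid-seedpod: (12 − 25.8125)² / 25.8125 = 7.3912
χ² = 0.4927 + 7.3912 = 7.8839 ≈ 7.884
Degrees of freedom = 2 − 1 = 1; critical value at α = 0.01 is 6.635.
Since 7.884 > 6.635, we reject the null hypothesis — the data do not fit the 15:1 ratio.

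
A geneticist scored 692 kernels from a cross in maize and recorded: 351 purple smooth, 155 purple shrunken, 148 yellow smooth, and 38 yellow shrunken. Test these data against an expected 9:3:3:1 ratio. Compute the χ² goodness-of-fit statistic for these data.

The 9:3:3:1 ratio has 16 parts, so with N = 692 the expected counts are:
  purple smooth: 692 × 9/16 = 389.25
  purple shrunken: 692 × 3/16 = 129.75
  yellow smooth: 692 × 3/16 = 129.75
  yellow shrunken: 692 × 1/16 = 43.25
χ² = Σ (O − E)² / E
  purple smooth: (351 − 389.25)² / 389.25 = 3.7587
  purple shrunken: (155 − 129.75)² / 129.75 = 4.9138
  yellow smooth: (148 − 129.75)² / 129.75 = 2.5670
  yellow shrunken: (38 − 43.25)² / 43.25 = 0.6373
χ² = 3.7587 + 4.9138 + 2.5670 + 0.6373 = 11.8768 ≈ 11.877

11.877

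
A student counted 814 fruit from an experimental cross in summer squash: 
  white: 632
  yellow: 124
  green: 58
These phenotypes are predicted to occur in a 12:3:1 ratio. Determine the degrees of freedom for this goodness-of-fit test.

A goodness-of-fit test with 3 phenotype classes has df = 3 − 1 = 2.

2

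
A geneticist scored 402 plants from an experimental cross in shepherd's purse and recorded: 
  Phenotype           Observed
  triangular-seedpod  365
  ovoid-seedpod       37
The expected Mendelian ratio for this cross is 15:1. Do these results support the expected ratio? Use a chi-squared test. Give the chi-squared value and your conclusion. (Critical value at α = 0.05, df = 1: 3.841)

Under the 15:1 hypothesis (Σ ratio = 16, N = 402):
  triangular-seedpod: 402 × 15/16 = 376.875
  ovoid-seedpod: 402 × 1/16 = 25.125
χ² = Σ (O − E)² / E
  triangular-seedpod: (365 − 376.875)² / 376.875 = 0.3742
  ovoid-seedpod: (37 − 25.125)² / 25.125 = 5.6126
χ² = 0.3742 + 5.6126 = 5.9868 ≈ 5.987
Degrees of freedom = 2 − 1 = 1; critical value at α = 0.05 is 3.841.
Since 5.987 > 3.841, we reject the null hypothesis — the data do not fit the 15:1 ratio.

5.987; not consistent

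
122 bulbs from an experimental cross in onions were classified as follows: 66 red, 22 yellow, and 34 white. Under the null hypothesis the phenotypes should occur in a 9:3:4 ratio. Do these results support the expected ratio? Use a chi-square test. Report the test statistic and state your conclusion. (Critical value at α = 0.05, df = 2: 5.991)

0.536; consistent

The 9:3:4 ratio has 16 parts, so with N = 122 the expected counts are:
  red: 122 × 9/16 = 68.625
  yellow: 122 × 3/16 = 22.875
  white: 122 × 4/16 = 30.5
χ² = Σ (O − E)² / E
  red: (66 − 68.625)² / 68.625 = 0.1004
  yellow: (22 − 22.875)² / 22.875 = 0.0335
  white: (34 − 30.5)² / 30.5 = 0.4016
χ² = 0.1004 + 0.0335 + 0.4016 = 0.5355 ≈ 0.536
Degrees of freedom = 3 − 1 = 2; critical value at α = 0.05 is 5.991.
Since 0.536 < 5.991, we fail to reject the null hypothesis — the data are consistent with the 9:3:4 ratio.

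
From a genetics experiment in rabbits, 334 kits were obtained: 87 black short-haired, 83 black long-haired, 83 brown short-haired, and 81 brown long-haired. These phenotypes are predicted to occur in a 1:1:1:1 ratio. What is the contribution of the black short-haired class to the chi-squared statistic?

0.147

Total ratio parts = 4. Expected numbers out of 334:
  black short-haired: 334 × 1/4 = 83.5
  black long-haired: 334 × 1/4 = 83.5
  brown short-haired: 334 × 1/4 = 83.5
  brown long-haired: 334 × 1/4 = 83.5
Contribution of black short-haired: (87 − 83.5)² / 83.5 = 0.1467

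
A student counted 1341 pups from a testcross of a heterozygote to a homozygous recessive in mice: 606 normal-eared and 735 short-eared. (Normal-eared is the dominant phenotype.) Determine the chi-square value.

12.409

A testcross of a heterozygote (Aa × aa) gives a 1:1 phenotypic ratio.
Under the 1:1 hypothesis (Σ ratio = 2, N = 1341):
  normal-eared: 1341 × 1/2 = 670.5
  short-eared: 1341 × 1/2 = 670.5
χ² = Σ (O − E)² / E
  normal-eared: (606 − 670.5)² / 670.5 = 6.2047
  short-eared: (735 − 670.5)² / 670.5 = 6.2047
χ² = 6.2047 + 6.2047 = 12.4094 ≈ 12.409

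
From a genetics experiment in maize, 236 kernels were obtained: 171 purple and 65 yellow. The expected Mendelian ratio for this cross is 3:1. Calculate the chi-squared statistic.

Expected counts for N = 236 under a 3:1 ratio (total parts = 4):
  purple: 236 × 3/4 = 177
  yellow: 236 × 1/4 = 59
χ² = Σ (O − E)² / E
  purple: (171 − 177)² / 177 = 0.2034
  yellow: (65 − 59)² / 59 = 0.6102
χ² = 0.2034 + 0.6102 = 0.8136 ≈ 0.814

0.814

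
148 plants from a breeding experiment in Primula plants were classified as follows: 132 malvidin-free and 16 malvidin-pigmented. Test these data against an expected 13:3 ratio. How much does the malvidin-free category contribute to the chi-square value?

1.148

Expected counts for N = 148 under a 13:3 ratio (total parts = 16):
  malvidin-free: 148 × 13/16 = 120.25
  malvidin-pigmented: 148 × 3/16 = 27.75
Contribution of malvidin-free: (132 − 120.25)² / 120.25 = 1.1481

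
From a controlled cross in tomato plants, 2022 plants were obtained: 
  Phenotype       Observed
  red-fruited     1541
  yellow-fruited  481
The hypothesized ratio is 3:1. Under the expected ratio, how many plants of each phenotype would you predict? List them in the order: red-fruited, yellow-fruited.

Under the 3:1 hypothesis (Σ ratio = 4, N = 2022):
  red-fruited: 2022 × 3/4 = 1516.5
  yellow-fruited: 2022 × 1/4 = 505.5

1516.5, 505.5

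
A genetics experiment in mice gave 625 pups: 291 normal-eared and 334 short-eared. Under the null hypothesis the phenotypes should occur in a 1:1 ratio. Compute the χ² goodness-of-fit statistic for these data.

2.958

Under the 1:1 hypothesis (Σ ratio = 2, N = 625):
  normal-eared: 625 × 1/2 = 312.5
  short-eared: 625 × 1/2 = 312.5
χ² = Σ (O − E)² / E
  normal-eared: (291 − 312.5)² / 312.5 = 1.4792
  short-eared: (334 − 312.5)² / 312.5 = 1.4792
χ² = 1.4792 + 1.4792 = 2.9584 ≈ 2.958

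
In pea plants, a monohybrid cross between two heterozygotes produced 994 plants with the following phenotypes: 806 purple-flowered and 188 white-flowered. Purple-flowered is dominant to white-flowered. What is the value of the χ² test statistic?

19.639

For a monohybrid cross between heterozygotes with complete dominance, the expected phenotypic ratio is 3:1.
The 3:1 ratio has 4 parts, so with N = 994 the expected counts are:
  purple-flowered: 994 × 3/4 = 745.5
  white-flowered: 994 × 1/4 = 248.5
χ² = Σ (O − E)² / E
  purple-flowered: (806 − 745.5)² / 745.5 = 4.9098
  white-flowered: (188 − 248.5)² / 248.5 = 14.7294
χ² = 4.9098 + 14.7294 = 19.6392 ≈ 19.639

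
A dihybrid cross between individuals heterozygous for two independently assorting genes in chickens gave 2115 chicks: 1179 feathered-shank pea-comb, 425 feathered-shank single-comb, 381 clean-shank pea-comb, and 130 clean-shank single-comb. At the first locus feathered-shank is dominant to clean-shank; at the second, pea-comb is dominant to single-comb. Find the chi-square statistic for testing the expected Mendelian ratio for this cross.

2.782

A dihybrid F₂ with independent assortment and complete dominance at both loci gives a 9:3:3:1 phenotypic ratio.
Expected counts for N = 2115 under a 9:3:3:1 ratio (total parts = 16):
  feathered-shank pea-comb: 2115 × 9/16 = 1189.6875
  feathered-shank single-comb: 2115 × 3/16 = 396.5625
  clean-shank pea-comb: 2115 × 3/16 = 396.5625
  clean-shank single-comb: 2115 × 1/16 = 132.1875
χ² = Σ (O − E)² / E
  feathered-shank pea-comb: (1179 − 1189.6875)² / 1189.6875 = 0.0960
  feathered-shank single-comb: (425 − 396.5625)² / 396.5625 = 2.0393
  clean-shank pea-comb: (381 − 396.5625)² / 396.5625 = 0.6107
  clean-shank single-comb: (130 − 132.1875)² / 132.1875 = 0.0362
χ² = 0.0960 + 2.0393 + 0.6107 + 0.0362 = 2.7822 ≈ 2.782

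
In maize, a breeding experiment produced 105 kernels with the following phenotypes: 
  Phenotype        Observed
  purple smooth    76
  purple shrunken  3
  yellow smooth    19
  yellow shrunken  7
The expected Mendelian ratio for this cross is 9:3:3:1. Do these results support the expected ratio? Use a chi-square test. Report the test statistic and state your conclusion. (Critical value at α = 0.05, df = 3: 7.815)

The 9:3:3:1 ratio has 16 parts, so with N = 105 the expected counts are:
  purple smooth: 105 × 9/16 = 59.0625
  purple shrunken: 105 × 3/16 = 19.6875
  yellow smooth: 105 × 3/16 = 19.6875
  yellow shrunken: 105 × 1/16 = 6.5625
χ² = Σ (O − E)² / E
  purple smooth: (76 − 59.0625)² / 59.0625 = 4.8572
  purple shrunken: (3 − 19.6875)² / 19.6875 = 14.1446
  yellow smooth: (19 − 19.6875)² / 19.6875 = 0.0240
  yellow shrunken: (7 − 6.5625)² / 6.5625 = 0.0292
χ² = 4.8572 + 14.1446 + 0.0240 + 0.0292 = 19.055
Degrees of freedom = 4 − 1 = 3; critical value at α = 0.05 is 7.815.
Since 19.055 > 7.815, we reject the null hypothesis — the data do not fit the 9:3:3:1 ratio.

19.055; not consistent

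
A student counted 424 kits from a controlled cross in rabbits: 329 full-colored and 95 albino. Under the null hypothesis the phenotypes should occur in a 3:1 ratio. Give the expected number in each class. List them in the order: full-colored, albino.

318, 106

Expected counts for N = 424 under a 3:1 ratio (total parts = 4):
  full-colored: 424 × 3/4 = 318
  albino: 424 × 1/4 = 106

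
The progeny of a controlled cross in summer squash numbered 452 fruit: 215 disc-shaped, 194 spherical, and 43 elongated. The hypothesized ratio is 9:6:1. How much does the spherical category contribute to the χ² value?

3.541

Expected counts for N = 452 under a 9:6:1 ratio (total parts = 16):
  disc-shaped: 452 × 9/16 = 254.25
  spherical: 452 × 6/16 = 169.5
  elongated: 452 × 1/16 = 28.25
Contribution of spherical: (194 − 169.5)² / 169.5 = 3.5413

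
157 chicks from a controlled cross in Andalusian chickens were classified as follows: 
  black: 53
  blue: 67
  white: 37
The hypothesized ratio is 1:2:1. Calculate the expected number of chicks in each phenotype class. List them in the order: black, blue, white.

Total ratio parts = 4. Expected numbers out of 157:
  black: 157 × 1/4 = 39.25
  blue: 157 × 2/4 = 78.5
  white: 157 × 1/4 = 39.25

39.25, 78.5, 39.25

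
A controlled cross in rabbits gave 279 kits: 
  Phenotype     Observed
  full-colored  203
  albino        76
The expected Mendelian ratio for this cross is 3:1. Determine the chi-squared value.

0.747

Under the 3:1 hypothesis (Σ ratio = 4, N = 279):
  full-colored: 279 × 3/4 = 209.25
  albino: 279 × 1/4 = 69.75
χ² = Σ (O − E)² / E
  full-colored: (203 − 209.25)² / 209.25 = 0.1867
  albino: (76 − 69.75)² / 69.75 = 0.5600
χ² = 0.1867 + 0.5600 = 0.7467 ≈ 0.747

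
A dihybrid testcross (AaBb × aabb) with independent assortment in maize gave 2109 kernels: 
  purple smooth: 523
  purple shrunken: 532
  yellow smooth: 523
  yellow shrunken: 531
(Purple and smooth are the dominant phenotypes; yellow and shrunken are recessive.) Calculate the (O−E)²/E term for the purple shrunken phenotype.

0.043

A dihybrid testcross with independent assortment gives a 1:1:1:1 ratio.
Total ratio parts = 4. Expected numbers out of 2109:
  purple smooth: 2109 × 1/4 = 527.25
  purple shrunken: 2109 × 1/4 = 527.25
  yellow smooth: 2109 × 1/4 = 527.25
  yellow shrunken: 2109 × 1/4 = 527.25
Contribution of purple shrunken: (532 − 527.25)² / 527.25 = 0.0428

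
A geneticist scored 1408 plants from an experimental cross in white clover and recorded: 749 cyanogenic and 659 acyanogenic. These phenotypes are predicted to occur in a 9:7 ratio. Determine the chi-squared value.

5.336

Under the 9:7 hypothesis (Σ ratio = 16, N = 1408):
  cyanogenic: 1408 × 9/16 = 792
  acyanogenic: 1408 × 7/16 = 616
χ² = Σ (O − E)² / E
  cyanogenic: (749 − 792)² / 792 = 2.3346
  acyanogenic: (659 − 616)² / 616 = 3.0016
χ² = 2.3346 + 3.0016 = 5.3362 ≈ 5.336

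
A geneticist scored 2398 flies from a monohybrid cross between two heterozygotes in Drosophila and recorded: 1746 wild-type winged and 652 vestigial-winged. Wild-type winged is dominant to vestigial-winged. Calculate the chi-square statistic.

6.130

For a monohybrid cross between heterozygotes with complete dominance, the expected phenotypic ratio is 3:1.
The 3:1 ratio has 4 parts, so with N = 2398 the expected counts are:
  wild-type winged: 2398 × 3/4 = 1798.5
  vestigial-winged: 2398 × 1/4 = 599.5
χ² = Σ (O − E)² / E
  wild-type winged: (1746 − 1798.5)² / 1798.5 = 1.5325
  vestigial-winged: (652 − 599.5)² / 599.5 = 4.5976
χ² = 1.5325 + 4.5976 = 6.1301 ≈ 6.130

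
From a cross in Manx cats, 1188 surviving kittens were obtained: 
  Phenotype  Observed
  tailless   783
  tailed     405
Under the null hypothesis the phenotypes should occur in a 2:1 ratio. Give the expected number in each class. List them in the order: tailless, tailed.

The 2:1 ratio has 3 parts, so with N = 1188 the expected counts are:
  tailless: 1188 × 2/3 = 792
  tailed: 1188 × 1/3 = 396

792, 396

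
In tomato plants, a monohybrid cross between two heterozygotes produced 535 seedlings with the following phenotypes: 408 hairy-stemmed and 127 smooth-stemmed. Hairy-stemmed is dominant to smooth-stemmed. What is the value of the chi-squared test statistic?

For a monohybrid cross between heterozygotes with complete dominance, the expected phenotypic ratio is 3:1.
Under the 3:1 hypothesis (Σ ratio = 4, N = 535):
  hairy-stemmed: 535 × 3/4 = 401.25
  smooth-stemmed: 535 × 1/4 = 133.75
χ² = Σ (O − E)² / E
  hairy-stemmed: (408 − 401.25)² / 401.25 = 0.1136
  smooth-stemmed: (127 − 133.75)² / 133.75 = 0.3407
χ² = 0.1136 + 0.3407 = 0.4543 ≈ 0.454

0.454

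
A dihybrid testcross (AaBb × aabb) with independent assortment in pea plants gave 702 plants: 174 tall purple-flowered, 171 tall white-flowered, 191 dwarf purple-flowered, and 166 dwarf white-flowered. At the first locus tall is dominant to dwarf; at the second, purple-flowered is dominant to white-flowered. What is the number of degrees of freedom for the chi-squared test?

3

A dihybrid testcross with independent assortment gives a 1:1:1:1 ratio.
A goodness-of-fit test with 4 phenotype classes has df = 4 − 1 = 3.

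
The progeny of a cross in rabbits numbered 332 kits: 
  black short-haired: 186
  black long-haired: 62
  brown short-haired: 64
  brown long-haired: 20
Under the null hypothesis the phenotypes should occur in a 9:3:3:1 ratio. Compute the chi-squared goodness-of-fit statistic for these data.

Expected counts for N = 332 under a 9:3:3:1 ratio (total parts = 16):
  black short-haired: 332 × 9/16 = 186.75
  black long-haired: 332 × 3/16 = 62.25
  brown short-haired: 332 × 3/16 = 62.25
  brown long-haired: 332 × 1/16 = 20.75
χ² = Σ (O − E)² / E
  black short-haired: (186 − 186.75)² / 186.75 = 0.0030
  black long-haired: (62 − 62.25)² / 62.25 = 0.0010
  brown short-haired: (64 − 62.25)² / 62.25 = 0.0492
  brown long-haired: (20 − 20.75)² / 20.75 = 0.0271
χ² = 0.0030 + 0.0010 + 0.0492 + 0.0271 = 0.0803 ≈ 0.080

0.080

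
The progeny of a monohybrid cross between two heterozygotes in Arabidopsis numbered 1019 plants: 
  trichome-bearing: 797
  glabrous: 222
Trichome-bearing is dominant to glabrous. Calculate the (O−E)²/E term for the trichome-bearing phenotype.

For a monohybrid cross between heterozygotes with complete dominance, the expected phenotypic ratio is 3:1.
Total ratio parts = 4. Expected numbers out of 1019:
  trichome-bearing: 1019 × 3/4 = 764.25
  glabrous: 1019 × 1/4 = 254.75
Contribution of trichome-bearing: (797 − 764.25)² / 764.25 = 1.4034

1.403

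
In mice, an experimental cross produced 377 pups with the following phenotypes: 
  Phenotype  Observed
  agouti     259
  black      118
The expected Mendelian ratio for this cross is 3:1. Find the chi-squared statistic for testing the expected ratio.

7.980

The 3:1 ratio has 4 parts, so with N = 377 the expected counts are:
  agouti: 377 × 3/4 = 282.75
  black: 377 × 1/4 = 94.25
χ² = Σ (O − E)² / E
  agouti: (259 − 282.75)² / 282.75 = 1.9949
  black: (118 − 94.25)² / 94.25 = 5.9847
χ² = 1.9949 + 5.9847 = 7.9796 ≈ 7.980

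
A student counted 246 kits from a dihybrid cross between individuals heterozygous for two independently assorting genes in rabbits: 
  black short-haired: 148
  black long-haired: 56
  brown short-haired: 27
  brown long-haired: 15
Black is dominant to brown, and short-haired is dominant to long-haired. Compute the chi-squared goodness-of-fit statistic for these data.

10.723

A dihybrid F₂ with independent assortment and complete dominance at both loci gives a 9:3:3:1 phenotypic ratio.
Under the 9:3:3:1 hypothesis (Σ ratio = 16, N = 246):
  black short-haired: 246 × 9/16 = 138.375
  black long-haired: 246 × 3/16 = 46.125
  brown short-haired: 246 × 3/16 = 46.125
  brown long-haired: 246 × 1/16 = 15.375
χ² = Σ (O − E)² / E
  black short-haired: (148 − 138.375)² / 138.375 = 0.6695
  black long-haired: (56 − 46.125)² / 46.125 = 2.1142
  brown short-haired: (27 − 46.125)² / 46.125 = 7.9299
  brown long-haired: (15 − 15.375)² / 15.375 = 0.0091
χ² = 0.6695 + 2.1142 + 7.9299 + 0.0091 = 10.7227 ≈ 10.723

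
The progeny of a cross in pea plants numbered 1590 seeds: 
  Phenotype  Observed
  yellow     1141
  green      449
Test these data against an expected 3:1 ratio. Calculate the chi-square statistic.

8.896

Expected counts for N = 1590 under a 3:1 ratio (total parts = 4):
  yellow: 1590 × 3/4 = 1192.5
  green: 1590 × 1/4 = 397.5
χ² = Σ (O − E)² / E
  yellow: (1141 − 1192.5)² / 1192.5 = 2.2241
  green: (449 − 397.5)² / 397.5 = 6.6723
χ² = 2.2241 + 6.6723 = 8.8964 ≈ 8.896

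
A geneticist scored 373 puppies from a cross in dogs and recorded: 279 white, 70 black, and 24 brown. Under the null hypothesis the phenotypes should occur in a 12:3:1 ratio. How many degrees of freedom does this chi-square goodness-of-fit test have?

A goodness-of-fit test with 3 phenotype classes has df = 3 − 1 = 2.

2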